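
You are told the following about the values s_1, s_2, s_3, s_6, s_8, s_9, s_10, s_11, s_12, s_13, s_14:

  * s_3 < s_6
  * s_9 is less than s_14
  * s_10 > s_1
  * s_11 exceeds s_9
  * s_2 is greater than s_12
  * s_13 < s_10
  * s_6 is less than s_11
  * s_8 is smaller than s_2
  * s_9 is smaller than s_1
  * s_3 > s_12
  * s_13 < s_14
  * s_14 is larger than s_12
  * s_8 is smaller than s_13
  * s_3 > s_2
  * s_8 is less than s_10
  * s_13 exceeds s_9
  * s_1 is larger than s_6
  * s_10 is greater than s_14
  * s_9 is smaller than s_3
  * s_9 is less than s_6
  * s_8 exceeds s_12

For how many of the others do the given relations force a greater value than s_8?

The elements the relations force above s_8 are s_2, s_3, s_13, s_6, s_1, s_14, s_11, s_10 — no chain reaches any other.
That is 8.

8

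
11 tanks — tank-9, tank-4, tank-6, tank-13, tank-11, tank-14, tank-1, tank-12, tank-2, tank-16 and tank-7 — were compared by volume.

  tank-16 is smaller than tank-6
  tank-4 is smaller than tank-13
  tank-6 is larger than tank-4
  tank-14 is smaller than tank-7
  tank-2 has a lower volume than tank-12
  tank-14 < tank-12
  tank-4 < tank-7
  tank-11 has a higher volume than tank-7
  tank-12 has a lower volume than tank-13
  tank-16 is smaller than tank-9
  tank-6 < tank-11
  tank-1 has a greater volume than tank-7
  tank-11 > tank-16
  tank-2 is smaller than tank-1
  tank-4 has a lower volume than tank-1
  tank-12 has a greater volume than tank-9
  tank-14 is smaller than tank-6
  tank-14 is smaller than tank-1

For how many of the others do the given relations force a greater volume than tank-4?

5

Directly above tank-4: tank-6, tank-7, tank-1, tank-13.
One step further: tank-11 (5 so far).
Nothing else is reachable above tank-4; 5 in all.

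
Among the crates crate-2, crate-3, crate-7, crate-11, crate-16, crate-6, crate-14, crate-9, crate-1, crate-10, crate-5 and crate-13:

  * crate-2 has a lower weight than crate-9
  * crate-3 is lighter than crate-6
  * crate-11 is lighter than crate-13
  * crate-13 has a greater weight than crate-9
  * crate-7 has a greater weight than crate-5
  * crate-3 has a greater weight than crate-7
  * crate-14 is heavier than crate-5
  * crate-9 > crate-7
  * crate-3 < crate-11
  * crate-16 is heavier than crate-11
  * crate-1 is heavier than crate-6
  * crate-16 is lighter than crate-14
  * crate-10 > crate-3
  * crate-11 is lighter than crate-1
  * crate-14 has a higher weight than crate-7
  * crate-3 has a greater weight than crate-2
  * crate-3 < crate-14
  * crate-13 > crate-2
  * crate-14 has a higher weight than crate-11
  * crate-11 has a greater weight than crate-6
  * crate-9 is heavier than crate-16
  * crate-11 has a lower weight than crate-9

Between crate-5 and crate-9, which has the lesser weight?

crate-5

crate-5 < crate-7 < crate-3 < crate-6 < crate-11 < crate-16 < crate-9, by transitivity through crate-7, crate-3, crate-6, crate-11, crate-16.
So crate-5 < crate-9; crate-5 is the lighter of the two.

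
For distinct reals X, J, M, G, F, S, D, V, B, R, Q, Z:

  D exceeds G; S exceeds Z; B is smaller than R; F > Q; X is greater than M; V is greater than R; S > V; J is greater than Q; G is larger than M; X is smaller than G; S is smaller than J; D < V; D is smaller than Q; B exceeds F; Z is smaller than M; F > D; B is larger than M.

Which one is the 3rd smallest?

The consecutive relations fix a unique order: Z < M < X < G < D < Q < F < B < R < V < S < J.
The 3rd smallest is X.

X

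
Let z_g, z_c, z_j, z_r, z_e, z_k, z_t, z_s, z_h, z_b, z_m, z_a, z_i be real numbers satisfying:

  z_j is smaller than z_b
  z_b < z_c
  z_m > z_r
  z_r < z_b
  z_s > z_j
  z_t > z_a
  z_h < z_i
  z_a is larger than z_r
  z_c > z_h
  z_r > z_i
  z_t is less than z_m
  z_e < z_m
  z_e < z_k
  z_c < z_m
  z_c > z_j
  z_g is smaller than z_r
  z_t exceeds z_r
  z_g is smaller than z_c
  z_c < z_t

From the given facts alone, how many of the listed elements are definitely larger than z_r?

5

From z_r the given relations immediately reach z_b, z_a, z_t, z_m.
From those, z_c — 5 in total.
Nothing else is reachable above z_r; 5 in all.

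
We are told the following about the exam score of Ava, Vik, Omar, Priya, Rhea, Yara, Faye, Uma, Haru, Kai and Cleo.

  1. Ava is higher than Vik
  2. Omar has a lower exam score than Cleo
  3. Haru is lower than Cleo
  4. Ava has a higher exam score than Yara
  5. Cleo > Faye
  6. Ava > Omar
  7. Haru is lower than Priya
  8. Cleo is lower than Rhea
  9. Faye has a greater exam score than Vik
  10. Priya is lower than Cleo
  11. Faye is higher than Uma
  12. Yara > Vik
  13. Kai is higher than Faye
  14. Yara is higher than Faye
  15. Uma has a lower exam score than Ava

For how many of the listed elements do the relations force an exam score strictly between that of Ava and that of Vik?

The relations place Vik below Ava. An element lies strictly between them when it is forced above Vik and also forced below Ava.
Above Vik: {Faye, Kai, Cleo, Yara, Rhea}. Below Ava: {Uma, Faye, Omar, Yara}.
Intersection: {Faye, Yara} — 2.

2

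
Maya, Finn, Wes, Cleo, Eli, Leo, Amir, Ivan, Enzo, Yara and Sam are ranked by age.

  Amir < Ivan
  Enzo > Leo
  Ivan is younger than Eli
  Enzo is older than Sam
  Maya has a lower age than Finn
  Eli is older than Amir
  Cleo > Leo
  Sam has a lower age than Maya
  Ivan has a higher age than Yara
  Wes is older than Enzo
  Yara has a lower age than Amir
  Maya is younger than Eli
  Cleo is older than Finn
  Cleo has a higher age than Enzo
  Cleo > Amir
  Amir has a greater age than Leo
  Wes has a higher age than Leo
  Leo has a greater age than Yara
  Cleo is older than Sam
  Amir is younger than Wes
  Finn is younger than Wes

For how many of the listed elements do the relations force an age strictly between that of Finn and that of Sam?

The relations place Sam below Finn. An element lies strictly between them when it is forced above Sam and also forced below Finn.
Above Sam: {Maya, Enzo, Cleo, Eli, Wes}. Below Finn: {Maya}.
Intersection: {Maya} — 1.

1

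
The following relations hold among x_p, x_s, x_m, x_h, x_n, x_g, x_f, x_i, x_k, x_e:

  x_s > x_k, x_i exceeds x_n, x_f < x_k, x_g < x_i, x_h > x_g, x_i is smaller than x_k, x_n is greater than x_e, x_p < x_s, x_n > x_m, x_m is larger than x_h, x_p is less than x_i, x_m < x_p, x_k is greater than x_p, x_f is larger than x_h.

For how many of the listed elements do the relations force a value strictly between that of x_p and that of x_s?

2

Chaining upward from x_p reaches: x_i, x_k.
Chaining downward from x_s reaches: x_g, x_h, x_m, x_e, x_n, x_f, x_i, x_k.
Strictly between x_p and x_s are those in both lists: x_i, x_k — 2 elements.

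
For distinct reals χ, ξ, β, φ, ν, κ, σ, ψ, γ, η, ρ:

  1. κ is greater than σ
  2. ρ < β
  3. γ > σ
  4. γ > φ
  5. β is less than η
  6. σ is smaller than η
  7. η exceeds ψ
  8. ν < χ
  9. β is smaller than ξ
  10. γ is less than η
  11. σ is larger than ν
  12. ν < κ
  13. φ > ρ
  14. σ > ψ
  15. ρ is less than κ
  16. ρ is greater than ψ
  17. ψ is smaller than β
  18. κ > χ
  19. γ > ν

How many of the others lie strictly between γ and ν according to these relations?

1

The relations place ν below γ. An element lies strictly between them when it is forced above ν and also forced below γ.
Above ν: {σ, χ, κ, η}. Below γ: {ψ, ρ, σ, φ}.
Intersection: {σ} — 1.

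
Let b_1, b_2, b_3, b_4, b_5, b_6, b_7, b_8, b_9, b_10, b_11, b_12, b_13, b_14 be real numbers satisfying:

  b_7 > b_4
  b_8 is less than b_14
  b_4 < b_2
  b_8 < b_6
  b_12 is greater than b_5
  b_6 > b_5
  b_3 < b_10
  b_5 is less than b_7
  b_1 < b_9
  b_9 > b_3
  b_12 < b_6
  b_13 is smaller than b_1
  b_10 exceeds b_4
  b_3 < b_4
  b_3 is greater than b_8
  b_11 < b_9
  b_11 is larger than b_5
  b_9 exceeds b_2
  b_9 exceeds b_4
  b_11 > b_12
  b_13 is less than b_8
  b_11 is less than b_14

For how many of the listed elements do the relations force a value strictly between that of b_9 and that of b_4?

Chaining upward from b_4 reaches: b_2, b_10, b_7.
Chaining downward from b_9 reaches: b_5, b_12, b_13, b_11, b_8, b_3, b_1, b_2.
Strictly between b_4 and b_9 are those in both lists: b_2 — 1 element.

1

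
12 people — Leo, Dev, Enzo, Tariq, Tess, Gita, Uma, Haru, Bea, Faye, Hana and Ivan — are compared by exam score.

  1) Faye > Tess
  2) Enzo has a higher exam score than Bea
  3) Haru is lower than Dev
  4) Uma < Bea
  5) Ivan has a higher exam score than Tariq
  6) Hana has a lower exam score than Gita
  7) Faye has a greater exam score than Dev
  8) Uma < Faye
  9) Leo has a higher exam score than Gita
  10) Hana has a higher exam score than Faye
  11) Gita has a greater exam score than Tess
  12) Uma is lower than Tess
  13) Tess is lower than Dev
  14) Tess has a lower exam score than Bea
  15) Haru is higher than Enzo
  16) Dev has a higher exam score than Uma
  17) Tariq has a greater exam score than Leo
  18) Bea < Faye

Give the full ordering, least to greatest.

The consecutive links are each given: Uma < Tess; Tess < Bea; Bea < Enzo; Enzo < Haru; Haru < Dev; Dev < Faye; Faye < Hana; Hana < Gita; Gita < Leo; Leo < Tariq; Tariq < Ivan.

Uma < Tess < Bea < Enzo < Haru < Dev < Faye < Hana < Gita < Leo < Tariq < Ivan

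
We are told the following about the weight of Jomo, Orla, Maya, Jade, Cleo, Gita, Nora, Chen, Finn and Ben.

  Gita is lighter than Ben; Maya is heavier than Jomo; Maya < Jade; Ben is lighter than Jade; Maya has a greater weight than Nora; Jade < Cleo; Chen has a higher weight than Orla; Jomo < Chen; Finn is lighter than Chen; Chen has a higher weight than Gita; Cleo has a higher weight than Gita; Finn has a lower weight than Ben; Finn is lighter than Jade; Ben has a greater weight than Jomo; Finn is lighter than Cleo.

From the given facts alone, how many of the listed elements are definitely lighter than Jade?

6

The elements the relations force below Jade are Gita, Nora, Jomo, Maya, Finn, Ben — no chain reaches any other.
That is 6.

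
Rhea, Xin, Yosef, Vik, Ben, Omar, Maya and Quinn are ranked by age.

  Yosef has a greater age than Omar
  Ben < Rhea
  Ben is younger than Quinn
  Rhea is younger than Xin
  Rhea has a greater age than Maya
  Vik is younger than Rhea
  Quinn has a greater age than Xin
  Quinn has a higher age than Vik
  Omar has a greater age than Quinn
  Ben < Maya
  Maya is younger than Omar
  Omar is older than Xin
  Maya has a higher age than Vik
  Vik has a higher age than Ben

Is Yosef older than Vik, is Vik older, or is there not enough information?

Vik < Maya and Maya < Rhea give Vik < Rhea.
With Rhea < Xin: Vik < Maya < Rhea < Xin.
Then Xin < Quinn extends the chain to Quinn.
Then Quinn < Omar extends the chain to Omar.
Then Omar < Yosef extends the chain to Yosef.
So Yosef is older.

Yosef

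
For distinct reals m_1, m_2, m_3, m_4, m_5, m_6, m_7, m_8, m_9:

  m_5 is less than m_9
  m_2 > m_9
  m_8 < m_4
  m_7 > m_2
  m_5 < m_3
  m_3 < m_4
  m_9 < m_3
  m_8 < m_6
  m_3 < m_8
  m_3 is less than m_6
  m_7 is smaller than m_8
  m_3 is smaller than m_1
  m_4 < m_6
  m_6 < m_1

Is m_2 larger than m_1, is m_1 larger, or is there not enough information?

m_2 < m_7 and m_7 < m_8 give m_2 < m_8.
Then m_8 < m_4 extends the chain to m_4.
With m_4 < m_6: m_2 < m_7 < m_8 < m_4 < m_6.
Then m_6 < m_1 extends the chain to m_1.
So m_1 is larger.

m_1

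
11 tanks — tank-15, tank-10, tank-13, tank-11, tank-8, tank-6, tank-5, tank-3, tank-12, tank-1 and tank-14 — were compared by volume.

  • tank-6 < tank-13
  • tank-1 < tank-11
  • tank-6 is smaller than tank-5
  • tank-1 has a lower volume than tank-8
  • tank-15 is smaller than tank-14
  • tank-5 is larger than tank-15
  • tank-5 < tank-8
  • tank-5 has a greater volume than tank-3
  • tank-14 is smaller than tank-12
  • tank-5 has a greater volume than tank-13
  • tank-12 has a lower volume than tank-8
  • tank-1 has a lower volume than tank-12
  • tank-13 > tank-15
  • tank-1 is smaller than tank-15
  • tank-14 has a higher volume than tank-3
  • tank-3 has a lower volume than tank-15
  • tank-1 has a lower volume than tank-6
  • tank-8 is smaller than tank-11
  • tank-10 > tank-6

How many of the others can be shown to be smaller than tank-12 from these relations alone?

The elements the relations force below tank-12 are tank-3, tank-1, tank-15, tank-14 — no chain reaches any other.
That is 4.

4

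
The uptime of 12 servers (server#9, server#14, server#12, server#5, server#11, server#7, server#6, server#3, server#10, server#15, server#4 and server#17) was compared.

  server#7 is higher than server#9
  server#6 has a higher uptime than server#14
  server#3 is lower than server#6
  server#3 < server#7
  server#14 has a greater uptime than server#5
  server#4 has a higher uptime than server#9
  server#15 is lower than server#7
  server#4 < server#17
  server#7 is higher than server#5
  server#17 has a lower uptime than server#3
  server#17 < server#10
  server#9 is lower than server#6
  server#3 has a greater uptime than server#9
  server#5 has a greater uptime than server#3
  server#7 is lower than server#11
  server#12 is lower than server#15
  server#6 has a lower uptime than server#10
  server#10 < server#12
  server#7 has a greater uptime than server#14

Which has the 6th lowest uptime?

Chaining the given pairs: server#9 < server#4 < server#17 < server#3 < server#5 < server#14 < server#6 < server#10 < server#12 < server#15 < server#7 < server#11.
The 6th smallest is server#14.

server#14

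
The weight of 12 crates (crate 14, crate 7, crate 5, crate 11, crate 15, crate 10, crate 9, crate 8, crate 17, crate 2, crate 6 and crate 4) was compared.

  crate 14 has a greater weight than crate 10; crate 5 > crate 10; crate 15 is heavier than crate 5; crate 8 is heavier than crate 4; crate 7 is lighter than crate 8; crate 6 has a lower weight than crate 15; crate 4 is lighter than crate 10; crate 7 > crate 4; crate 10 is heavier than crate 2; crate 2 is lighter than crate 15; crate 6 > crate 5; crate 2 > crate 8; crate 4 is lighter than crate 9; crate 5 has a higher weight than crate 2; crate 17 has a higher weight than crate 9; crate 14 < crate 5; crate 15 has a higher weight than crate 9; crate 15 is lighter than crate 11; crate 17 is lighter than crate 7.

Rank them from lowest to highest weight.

Each adjacent pair is fixed by a given relation: crate 4 < crate 9; crate 9 < crate 17; crate 17 < crate 7; crate 7 < crate 8; crate 8 < crate 2; crate 2 < crate 10; crate 10 < crate 14; crate 14 < crate 5; crate 5 < crate 6; crate 6 < crate 15; crate 15 < crate 11. Chaining them end to end gives the full order.

crate 4 < crate 9 < crate 17 < crate 7 < crate 8 < crate 2 < crate 10 < crate 14 < crate 5 < crate 6 < crate 15 < crate 11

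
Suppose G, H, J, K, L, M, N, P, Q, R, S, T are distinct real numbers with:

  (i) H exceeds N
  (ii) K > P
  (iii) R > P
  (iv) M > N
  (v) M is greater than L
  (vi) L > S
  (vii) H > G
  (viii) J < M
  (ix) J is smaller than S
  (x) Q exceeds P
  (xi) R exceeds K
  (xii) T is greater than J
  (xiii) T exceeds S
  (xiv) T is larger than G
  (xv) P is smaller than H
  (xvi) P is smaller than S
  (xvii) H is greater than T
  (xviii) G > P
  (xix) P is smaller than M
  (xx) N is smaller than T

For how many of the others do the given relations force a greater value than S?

4

From S the given relations immediately reach T, L.
From those, H, M — 4 in total.
No other element is forced above S by the given relations, so the count is 4.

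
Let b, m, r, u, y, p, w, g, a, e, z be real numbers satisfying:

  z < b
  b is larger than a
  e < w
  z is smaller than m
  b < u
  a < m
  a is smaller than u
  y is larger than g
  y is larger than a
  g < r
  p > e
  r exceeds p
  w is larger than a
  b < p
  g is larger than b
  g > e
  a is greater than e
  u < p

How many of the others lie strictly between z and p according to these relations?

2

The relations place z below p. An element lies strictly between them when it is forced above z and also forced below p.
Above z: {b, m, u, g, y, r}. Below p: {e, a, b, u}.
Intersection: {b, u} — 2.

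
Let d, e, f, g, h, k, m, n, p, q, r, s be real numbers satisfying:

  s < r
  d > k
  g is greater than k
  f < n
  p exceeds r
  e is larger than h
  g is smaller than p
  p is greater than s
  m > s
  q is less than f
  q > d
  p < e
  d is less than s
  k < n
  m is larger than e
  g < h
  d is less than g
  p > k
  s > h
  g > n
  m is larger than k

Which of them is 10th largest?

q

Piecing the relations together gives one ordering: k < d < q < f < n < g < h < s < r < p < e < m.
Counting 10 from the largest end gives q.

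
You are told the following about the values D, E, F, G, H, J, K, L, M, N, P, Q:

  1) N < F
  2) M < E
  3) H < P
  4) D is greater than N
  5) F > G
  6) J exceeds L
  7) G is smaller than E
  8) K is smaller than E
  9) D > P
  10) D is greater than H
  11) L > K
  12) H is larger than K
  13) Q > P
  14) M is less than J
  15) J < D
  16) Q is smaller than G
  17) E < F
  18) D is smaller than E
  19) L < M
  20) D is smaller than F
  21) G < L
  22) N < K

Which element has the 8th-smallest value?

M

The consecutive relations fix a unique order: N < K < H < P < Q < G < L < M < J < D < E < F.
The 8th smallest is M.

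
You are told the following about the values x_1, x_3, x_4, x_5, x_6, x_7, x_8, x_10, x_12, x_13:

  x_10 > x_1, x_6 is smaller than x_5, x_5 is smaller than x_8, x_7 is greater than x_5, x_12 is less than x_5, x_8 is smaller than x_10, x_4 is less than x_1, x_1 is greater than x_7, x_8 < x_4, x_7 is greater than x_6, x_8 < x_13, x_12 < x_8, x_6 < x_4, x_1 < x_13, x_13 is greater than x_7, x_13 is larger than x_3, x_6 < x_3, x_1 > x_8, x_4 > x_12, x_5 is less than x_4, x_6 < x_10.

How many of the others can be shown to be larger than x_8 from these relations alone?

4

The elements the relations force above x_8 are x_4, x_1, x_13, x_10 — no chain reaches any other.
That is 4.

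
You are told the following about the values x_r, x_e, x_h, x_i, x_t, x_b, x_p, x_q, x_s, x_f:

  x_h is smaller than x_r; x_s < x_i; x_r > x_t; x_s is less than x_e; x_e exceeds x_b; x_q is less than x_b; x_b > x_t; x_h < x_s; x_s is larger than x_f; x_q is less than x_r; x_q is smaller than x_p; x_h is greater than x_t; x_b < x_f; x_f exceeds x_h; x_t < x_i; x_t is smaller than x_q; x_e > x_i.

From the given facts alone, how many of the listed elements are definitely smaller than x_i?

From x_i the given relations immediately reach x_t, x_s.
From those, x_h, x_f — 4 in total.
From those, x_b — 5 in total.
From those, x_q — 6 in total.
No other element is forced below x_i by the given relations, so the count is 6.

6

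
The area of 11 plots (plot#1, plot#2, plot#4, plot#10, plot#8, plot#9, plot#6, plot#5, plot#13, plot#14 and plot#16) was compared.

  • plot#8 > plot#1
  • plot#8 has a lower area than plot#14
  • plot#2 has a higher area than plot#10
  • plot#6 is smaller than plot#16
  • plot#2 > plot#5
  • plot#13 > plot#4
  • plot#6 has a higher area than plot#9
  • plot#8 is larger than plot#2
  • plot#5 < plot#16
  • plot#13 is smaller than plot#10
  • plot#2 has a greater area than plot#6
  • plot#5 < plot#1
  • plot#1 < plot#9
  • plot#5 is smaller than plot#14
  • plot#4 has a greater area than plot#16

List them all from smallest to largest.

plot#5 < plot#1 < plot#9 < plot#6 < plot#16 < plot#4 < plot#13 < plot#10 < plot#2 < plot#8 < plot#14

Nothing is placed below plot#5, so it is least; from there plot#5 < plot#1; plot#1 < plot#9; plot#9 < plot#6; plot#6 < plot#16; plot#16 < plot#4; plot#4 < plot#13; plot#13 < plot#10; plot#10 < plot#2; plot#2 < plot#8; plot#8 < plot#14, each given directly.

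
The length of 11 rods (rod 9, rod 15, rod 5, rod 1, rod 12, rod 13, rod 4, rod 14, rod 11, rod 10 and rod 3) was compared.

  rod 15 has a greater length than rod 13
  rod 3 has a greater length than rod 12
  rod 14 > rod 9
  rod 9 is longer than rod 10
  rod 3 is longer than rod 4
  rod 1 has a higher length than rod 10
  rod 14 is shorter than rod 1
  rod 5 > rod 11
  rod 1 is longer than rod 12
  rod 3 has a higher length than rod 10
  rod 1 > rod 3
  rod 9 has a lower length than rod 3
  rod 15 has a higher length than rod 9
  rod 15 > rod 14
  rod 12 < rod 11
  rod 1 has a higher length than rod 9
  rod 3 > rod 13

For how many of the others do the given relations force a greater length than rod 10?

5

Directly above rod 10: rod 9, rod 3, rod 1.
One step further: rod 14, rod 15 (5 so far).
Nothing else is reachable above rod 10; 5 in all.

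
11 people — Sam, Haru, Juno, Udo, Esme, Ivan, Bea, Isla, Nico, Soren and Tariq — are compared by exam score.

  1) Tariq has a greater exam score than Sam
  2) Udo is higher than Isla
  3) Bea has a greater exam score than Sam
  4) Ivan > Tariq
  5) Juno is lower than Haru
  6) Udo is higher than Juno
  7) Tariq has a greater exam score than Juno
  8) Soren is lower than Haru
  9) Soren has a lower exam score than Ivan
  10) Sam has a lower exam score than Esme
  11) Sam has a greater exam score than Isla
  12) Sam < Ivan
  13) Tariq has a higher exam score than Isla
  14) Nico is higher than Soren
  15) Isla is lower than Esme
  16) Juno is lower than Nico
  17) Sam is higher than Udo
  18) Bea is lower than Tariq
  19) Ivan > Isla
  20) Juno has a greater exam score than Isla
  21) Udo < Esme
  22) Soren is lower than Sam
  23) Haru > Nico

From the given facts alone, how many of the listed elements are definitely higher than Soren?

7

From Soren the given relations immediately reach Sam, Nico, Ivan, Haru.
From those, Esme, Bea, Tariq — 7 in total.
No other element is forced above Soren by the given relations, so the count is 7.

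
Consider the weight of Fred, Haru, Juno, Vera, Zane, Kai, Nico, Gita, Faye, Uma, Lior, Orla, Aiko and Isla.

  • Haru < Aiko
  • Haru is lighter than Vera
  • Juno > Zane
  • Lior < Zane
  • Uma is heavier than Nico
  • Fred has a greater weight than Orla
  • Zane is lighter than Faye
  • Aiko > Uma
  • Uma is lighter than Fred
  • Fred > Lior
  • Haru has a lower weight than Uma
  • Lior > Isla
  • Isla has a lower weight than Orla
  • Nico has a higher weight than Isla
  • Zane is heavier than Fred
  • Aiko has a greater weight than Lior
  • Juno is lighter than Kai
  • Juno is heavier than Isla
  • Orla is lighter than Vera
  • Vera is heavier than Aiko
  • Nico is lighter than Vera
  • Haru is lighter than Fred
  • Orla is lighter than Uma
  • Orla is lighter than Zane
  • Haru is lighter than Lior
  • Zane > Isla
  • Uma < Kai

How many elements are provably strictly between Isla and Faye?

6

The relations place Isla below Faye. An element lies strictly between them when it is forced above Isla and also forced below Faye.
Above Isla: {Orla, Nico, Lior, Uma, Fred, Aiko, Zane, Juno, Kai, Vera}. Below Faye: {Orla, Nico, Haru, Lior, Uma, Fred, Zane}.
Intersection: {Orla, Nico, Lior, Uma, Fred, Zane} — 6.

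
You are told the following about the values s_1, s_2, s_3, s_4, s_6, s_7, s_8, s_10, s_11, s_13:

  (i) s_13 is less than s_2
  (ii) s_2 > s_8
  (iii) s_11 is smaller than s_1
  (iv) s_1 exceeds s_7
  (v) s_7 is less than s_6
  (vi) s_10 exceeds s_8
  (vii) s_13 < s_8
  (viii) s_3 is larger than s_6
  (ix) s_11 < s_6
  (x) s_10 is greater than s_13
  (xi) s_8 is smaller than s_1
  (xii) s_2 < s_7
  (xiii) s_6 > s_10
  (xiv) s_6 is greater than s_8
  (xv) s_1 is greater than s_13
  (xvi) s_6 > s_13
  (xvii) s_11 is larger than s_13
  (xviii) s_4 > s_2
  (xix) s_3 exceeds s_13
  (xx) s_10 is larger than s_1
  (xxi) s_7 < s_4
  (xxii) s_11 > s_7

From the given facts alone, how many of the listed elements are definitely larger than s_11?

From s_11 the given relations immediately reach s_1, s_6.
From those, s_10, s_3 — 4 in total.
No other element is forced above s_11 by the given relations, so the count is 4.

4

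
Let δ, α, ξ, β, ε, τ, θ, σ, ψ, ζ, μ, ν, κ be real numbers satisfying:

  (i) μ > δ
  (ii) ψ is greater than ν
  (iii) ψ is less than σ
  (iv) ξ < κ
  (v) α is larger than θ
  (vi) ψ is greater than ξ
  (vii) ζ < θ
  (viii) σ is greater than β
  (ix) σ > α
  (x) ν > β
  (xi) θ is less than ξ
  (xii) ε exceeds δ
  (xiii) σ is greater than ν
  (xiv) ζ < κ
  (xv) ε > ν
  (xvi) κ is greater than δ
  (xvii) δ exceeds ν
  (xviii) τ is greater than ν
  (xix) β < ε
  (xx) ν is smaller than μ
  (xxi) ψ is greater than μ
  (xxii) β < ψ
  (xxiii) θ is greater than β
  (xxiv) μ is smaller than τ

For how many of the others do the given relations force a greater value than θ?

The elements the relations force above θ are ξ, α, κ, ψ, σ — no chain reaches any other.
That is 5.

5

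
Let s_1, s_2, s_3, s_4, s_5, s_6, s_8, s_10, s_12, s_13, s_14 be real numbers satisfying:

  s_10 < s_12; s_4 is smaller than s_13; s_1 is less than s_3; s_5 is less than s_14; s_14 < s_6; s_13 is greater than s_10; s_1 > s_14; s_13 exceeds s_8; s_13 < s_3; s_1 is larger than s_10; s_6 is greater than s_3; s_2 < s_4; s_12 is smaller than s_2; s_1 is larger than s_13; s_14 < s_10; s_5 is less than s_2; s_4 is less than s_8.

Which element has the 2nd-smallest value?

s_14

The consecutive relations fix a unique order: s_5 < s_14 < s_10 < s_12 < s_2 < s_4 < s_8 < s_13 < s_1 < s_3 < s_6.
Counting 2 from the smallest end gives s_14.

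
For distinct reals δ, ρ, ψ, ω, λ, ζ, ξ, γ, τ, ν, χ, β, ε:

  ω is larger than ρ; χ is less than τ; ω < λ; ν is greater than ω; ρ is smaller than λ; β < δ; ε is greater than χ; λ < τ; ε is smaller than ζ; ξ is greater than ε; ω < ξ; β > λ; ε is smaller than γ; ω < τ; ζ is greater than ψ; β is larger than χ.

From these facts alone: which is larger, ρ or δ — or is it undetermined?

ρ < ω and ω < λ give ρ < λ.
Then λ < β extends the chain to β.
Then β < δ extends the chain to δ.
So δ is larger.

δ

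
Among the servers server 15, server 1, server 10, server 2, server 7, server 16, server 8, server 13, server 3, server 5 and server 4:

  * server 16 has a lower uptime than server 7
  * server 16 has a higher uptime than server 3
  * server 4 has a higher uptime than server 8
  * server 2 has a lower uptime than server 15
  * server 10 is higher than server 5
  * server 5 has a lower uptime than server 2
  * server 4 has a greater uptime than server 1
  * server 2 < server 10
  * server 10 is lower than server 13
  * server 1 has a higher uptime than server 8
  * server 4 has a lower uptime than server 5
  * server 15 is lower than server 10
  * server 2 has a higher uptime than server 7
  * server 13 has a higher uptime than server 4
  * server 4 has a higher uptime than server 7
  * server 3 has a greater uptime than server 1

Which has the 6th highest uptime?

server 4

Chaining the given pairs: server 8 < server 1 < server 3 < server 16 < server 7 < server 4 < server 5 < server 2 < server 15 < server 10 < server 13.
The 6th largest is server 4.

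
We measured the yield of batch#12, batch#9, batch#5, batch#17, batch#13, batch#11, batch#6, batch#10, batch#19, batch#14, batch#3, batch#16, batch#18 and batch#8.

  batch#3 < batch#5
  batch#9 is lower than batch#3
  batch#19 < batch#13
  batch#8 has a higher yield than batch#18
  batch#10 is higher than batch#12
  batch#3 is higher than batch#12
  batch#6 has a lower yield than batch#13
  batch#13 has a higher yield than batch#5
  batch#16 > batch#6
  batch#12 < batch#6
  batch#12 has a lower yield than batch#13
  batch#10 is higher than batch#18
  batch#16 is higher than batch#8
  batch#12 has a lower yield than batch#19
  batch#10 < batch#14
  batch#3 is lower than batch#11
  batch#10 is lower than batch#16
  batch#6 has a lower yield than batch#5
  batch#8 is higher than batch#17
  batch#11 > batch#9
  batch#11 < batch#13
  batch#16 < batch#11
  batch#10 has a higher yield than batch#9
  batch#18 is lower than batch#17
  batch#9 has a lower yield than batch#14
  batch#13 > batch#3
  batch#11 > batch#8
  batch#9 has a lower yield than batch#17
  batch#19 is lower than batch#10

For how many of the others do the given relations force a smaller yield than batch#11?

10

The elements the relations force below batch#11 are batch#12, batch#19, batch#9, batch#6, batch#18, batch#3, batch#17, batch#8, batch#10, batch#16 — no chain reaches any other.
That is 10.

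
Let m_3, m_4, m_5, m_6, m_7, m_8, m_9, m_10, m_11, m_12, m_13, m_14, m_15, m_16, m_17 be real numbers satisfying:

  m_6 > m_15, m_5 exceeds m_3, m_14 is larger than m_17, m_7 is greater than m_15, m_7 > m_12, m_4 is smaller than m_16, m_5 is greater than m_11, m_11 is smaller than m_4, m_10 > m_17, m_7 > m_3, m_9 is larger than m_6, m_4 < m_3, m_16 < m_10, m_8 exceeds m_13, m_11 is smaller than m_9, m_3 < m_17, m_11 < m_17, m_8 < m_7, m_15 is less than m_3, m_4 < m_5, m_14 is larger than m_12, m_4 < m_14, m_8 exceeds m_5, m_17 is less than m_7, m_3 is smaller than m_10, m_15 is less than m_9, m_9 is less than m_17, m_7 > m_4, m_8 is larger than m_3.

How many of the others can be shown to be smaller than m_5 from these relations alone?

Directly below m_5: m_11, m_4, m_3.
One step further: m_15 (4 so far).
Nothing else is reachable below m_5; 4 in all.

4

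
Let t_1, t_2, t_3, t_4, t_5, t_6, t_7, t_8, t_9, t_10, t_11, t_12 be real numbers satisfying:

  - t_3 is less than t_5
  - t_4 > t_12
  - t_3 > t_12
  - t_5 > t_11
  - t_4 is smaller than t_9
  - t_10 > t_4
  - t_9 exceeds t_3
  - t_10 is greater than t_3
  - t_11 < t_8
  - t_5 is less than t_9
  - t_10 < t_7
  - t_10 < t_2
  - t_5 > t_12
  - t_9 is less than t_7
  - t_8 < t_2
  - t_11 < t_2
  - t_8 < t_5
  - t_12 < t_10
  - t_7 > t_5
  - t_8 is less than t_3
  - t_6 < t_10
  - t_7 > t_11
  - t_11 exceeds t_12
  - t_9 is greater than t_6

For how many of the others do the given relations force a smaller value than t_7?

9

The elements the relations force below t_7 are t_12, t_6, t_11, t_4, t_8, t_3, t_5, t_9, t_10 — no chain reaches any other.
That is 9.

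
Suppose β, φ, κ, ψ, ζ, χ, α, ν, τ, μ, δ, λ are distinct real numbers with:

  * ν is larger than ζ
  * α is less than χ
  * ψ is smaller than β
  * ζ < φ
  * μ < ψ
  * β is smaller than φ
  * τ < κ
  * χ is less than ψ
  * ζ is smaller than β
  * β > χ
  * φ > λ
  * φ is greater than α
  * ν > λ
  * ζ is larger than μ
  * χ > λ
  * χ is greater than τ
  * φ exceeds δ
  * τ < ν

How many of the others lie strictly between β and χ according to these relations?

The relations place χ below β. An element lies strictly between them when it is forced above χ and also forced below β.
Above χ: {ψ, φ}. Below β: {λ, τ, μ, α, ζ, ψ}.
Intersection: {ψ} — 1.

1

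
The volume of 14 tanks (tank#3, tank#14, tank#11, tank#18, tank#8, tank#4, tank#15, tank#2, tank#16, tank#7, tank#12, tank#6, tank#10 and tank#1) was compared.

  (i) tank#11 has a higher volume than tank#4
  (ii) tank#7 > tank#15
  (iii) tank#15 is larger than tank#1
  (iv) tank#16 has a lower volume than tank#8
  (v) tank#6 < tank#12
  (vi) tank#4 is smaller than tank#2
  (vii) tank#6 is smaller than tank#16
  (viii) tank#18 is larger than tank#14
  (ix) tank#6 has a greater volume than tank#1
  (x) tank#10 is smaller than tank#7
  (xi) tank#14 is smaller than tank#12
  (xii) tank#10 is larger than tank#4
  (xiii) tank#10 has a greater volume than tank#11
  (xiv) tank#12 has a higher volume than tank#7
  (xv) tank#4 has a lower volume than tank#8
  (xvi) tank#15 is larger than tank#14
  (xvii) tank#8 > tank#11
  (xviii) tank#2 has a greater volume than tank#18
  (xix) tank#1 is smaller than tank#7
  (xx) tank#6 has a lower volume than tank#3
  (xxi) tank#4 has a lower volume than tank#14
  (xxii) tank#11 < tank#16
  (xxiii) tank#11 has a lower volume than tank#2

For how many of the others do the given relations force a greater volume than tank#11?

6

Directly above tank#11: tank#10, tank#2, tank#16, tank#8.
One step further: tank#7 (5 so far).
One step further: tank#12 (6 so far).
Nothing else is reachable above tank#11; 6 in all.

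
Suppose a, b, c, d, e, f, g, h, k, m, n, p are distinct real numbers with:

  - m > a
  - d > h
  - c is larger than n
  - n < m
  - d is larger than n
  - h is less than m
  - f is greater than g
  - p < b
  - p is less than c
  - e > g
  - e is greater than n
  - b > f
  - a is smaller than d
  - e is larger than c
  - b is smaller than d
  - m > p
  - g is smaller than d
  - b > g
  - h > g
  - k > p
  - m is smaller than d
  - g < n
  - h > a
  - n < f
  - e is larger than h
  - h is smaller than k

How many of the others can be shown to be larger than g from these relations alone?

9

Directly above g: h, n, f, b, e, d.
One step further: m, k, c (9 so far).
No other element is forced above g by the given relations, so the count is 9.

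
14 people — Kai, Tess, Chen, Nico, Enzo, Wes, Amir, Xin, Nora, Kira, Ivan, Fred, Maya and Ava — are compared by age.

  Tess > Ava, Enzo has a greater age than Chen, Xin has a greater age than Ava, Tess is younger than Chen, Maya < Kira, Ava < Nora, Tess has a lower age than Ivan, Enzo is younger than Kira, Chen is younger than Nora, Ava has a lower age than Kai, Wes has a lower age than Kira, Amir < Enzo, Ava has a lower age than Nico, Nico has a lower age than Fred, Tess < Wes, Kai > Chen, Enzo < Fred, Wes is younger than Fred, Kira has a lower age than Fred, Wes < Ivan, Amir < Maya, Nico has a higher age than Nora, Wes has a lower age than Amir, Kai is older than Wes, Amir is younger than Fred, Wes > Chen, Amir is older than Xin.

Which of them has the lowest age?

Ava

Chaining upward from Ava: directly above it, Tess, Xin, Nora, Kai, Nico; then Chen, Wes, Amir, Ivan, Fred; then Maya, Enzo, Kira.
That covers every other element, and nothing is given below Ava, so Ava is the lowest age.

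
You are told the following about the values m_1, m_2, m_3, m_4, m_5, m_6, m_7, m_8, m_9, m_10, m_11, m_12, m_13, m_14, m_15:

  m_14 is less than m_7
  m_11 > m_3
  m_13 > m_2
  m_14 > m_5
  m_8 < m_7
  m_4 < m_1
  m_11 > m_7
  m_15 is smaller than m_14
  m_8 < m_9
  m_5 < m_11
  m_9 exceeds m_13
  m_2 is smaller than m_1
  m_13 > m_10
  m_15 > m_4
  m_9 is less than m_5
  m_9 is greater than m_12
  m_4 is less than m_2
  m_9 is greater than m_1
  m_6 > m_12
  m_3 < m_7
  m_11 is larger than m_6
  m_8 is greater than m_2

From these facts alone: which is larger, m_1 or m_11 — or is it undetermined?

The relevant relations are m_1 < m_9; m_9 < m_5; m_5 < m_14; m_14 < m_7; m_7 < m_11.
Together: m_1 < m_9 < m_5 < m_14 < m_7 < m_11.
So m_11 is larger.

m_11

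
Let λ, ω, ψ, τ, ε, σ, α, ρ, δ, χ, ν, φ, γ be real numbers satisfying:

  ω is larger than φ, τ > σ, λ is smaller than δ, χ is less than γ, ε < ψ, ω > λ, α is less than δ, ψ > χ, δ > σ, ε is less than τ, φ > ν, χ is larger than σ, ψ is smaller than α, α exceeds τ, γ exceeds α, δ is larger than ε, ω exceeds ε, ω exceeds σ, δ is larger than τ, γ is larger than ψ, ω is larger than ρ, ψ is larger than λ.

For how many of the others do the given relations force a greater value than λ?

5

Directly above λ: ψ, δ, ω.
One step further: α, γ (5 so far).
Nothing else is reachable above λ; 5 in all.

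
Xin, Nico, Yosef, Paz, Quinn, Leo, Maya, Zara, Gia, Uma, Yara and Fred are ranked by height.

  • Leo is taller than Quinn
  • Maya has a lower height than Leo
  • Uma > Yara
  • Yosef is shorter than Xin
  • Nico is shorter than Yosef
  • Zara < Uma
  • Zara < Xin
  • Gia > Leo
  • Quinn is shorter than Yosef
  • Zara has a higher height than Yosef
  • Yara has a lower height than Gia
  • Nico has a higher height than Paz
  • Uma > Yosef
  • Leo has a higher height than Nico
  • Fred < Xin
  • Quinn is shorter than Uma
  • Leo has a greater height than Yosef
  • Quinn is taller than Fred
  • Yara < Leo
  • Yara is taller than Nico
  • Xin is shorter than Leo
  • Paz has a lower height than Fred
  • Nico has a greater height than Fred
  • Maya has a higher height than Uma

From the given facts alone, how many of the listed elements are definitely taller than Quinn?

The elements the relations force above Quinn are Yosef, Zara, Uma, Xin, Maya, Leo, Gia — no chain reaches any other.
That is 7.

7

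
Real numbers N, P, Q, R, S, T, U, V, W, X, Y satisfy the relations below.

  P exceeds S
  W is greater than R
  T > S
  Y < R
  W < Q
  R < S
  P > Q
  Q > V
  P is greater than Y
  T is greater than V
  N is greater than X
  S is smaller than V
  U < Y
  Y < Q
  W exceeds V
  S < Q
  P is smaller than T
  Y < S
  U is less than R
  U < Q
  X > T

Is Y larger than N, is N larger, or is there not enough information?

Following the relations from Y: Y < R < S < V < W < Q < P < T < X < N.
So N is larger.

N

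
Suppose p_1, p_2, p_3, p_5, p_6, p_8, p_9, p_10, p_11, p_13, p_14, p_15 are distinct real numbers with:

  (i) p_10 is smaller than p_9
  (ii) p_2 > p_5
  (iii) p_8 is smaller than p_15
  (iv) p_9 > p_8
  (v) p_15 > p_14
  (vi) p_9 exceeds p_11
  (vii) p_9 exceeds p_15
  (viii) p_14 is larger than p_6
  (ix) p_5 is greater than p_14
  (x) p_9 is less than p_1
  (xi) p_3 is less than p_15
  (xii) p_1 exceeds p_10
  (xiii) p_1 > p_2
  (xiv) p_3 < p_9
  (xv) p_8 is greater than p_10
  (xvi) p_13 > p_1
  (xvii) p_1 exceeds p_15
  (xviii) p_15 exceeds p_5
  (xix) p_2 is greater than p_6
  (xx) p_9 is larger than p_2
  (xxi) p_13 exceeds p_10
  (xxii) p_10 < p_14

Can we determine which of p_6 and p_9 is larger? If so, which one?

p_9

Link the given pairs in sequence: p_6 < p_14; p_14 < p_5; p_5 < p_2; p_2 < p_9.
Chaining these gives p_6 < p_14 < p_5 < p_2 < p_9.
So p_9 is larger.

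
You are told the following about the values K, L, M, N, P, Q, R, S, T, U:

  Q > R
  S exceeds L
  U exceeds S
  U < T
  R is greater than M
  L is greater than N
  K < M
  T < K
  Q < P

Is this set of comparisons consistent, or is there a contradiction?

consistent

Every relation is compatible with N < L < S < U < T < K < M < R < Q < P; the set is consistent.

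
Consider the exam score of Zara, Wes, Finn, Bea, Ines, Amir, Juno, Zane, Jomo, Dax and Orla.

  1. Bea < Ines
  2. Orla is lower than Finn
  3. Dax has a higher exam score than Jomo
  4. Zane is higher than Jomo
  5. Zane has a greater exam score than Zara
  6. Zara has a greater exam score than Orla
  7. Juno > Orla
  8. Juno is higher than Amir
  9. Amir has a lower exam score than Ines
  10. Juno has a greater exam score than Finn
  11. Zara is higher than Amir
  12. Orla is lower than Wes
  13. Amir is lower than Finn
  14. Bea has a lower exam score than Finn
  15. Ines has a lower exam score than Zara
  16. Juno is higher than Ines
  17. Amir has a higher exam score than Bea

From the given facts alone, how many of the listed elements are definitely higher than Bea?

6

Directly above Bea: Amir, Ines, Finn.
One step further: Zara, Juno (5 so far).
One step further: Zane (6 so far).
No other element is forced above Bea by the given relations, so the count is 6.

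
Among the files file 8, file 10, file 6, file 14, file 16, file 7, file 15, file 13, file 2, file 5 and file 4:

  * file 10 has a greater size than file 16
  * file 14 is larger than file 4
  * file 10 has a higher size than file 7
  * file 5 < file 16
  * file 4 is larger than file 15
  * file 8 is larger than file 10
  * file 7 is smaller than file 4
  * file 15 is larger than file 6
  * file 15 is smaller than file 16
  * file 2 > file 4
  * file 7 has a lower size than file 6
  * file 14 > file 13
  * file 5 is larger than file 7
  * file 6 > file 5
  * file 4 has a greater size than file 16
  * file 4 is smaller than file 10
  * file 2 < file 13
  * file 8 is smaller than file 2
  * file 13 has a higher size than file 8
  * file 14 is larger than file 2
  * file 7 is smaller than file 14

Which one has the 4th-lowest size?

file 15

Piecing the relations together gives one ordering: file 7 < file 5 < file 6 < file 15 < file 16 < file 4 < file 10 < file 8 < file 2 < file 13 < file 14.
The 4th smallest is file 15.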